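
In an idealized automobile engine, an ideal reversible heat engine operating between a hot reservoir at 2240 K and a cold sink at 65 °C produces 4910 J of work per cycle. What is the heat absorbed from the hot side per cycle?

Q_H ≈ 5780 J

T_C = 65 °C → 65 + 273.15 = 338.15 K.
The Carnot efficiency is η = 1 − T_C/T_H = 1 − 338.15/2240.00 = 0.8490.
Q_H = W/η = 4910/0.8490 = 5780 J.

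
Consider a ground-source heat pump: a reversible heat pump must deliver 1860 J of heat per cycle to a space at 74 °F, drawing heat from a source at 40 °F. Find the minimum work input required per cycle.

W_in ≈ 118.5 J

T_H = 74 °F → (74 − 32) × 5/9 = 23.33 °C = 296.48 K.
T_C = 40 °F → (40 − 32) × 5/9 = 4.44 °C = 277.59 K.
The Carnot heat-pump COP is COP_HP = T_H/(T_H − T_C) = 296.48/18.89 = 15.6962.
W = Q_H/COP_HP = 1860/15.6962 = 118.5 J.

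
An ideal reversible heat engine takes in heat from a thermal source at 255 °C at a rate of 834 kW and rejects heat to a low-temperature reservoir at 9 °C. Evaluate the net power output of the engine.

T_H = 255 °C → 255 + 273.15 = 528.15 K.
T_C = 9 °C → 9 + 273.15 = 282.15 K.
Carnot efficiency: η = 1 − T_C/T_H = 1 − 282.15/528.15 = 0.4658.
W = η·Q_H = 0.4658 × 834 = 388 kW.

Ẇ ≈ 388 kW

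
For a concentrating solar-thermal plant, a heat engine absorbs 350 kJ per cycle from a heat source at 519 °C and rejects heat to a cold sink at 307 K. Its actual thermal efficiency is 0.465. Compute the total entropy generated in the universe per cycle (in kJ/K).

T_H = 519 °C → 519 + 273.15 = 792.15 K.
W = η·Q_H = 0.465 × 350 = 162.8 kJ, so Q_C = Q_H − W = 187.2 kJ.
The hot reservoir loses entropy Q_H/T_H = 350/792.15 = 0.4418 kJ/K; the cold reservoir gains Q_C/T_C = 187.2/307.00 = 0.6099 kJ/K.
ΔS_univ = −Q_H/T_H + Q_C/T_C = 0.168 kJ/K (> 0, since η = 0.465 < η_Carnot = 0.612).

ΔS_univ ≈ 0.168 kJ/K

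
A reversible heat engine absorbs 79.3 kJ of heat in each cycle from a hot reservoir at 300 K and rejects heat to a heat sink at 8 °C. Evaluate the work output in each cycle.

T_C = 8 °C → 8 + 273.15 = 281.15 K.
For a reversible engine, η = 1 − T_C/T_H = 1 − 281.15/300.00 = 0.0628.
W = η·Q_H = 0.0628 × 79.3 = 4.98 kJ.

W ≈ 4.98 kJ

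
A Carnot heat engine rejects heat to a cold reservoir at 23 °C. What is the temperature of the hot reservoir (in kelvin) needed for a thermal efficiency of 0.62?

T_C = 23 °C → 23 + 273.15 = 296.15 K.
From η = 1 − T_C/T_H, solving for T_H gives T_H = T_C/(1 − η) = 296.15/(1 − 0.62) = 779 K.

T_H ≈ 779 K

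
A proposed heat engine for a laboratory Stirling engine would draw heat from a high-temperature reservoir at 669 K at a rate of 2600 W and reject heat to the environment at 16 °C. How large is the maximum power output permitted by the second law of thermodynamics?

T_C = 16 °C → 16 + 273.15 = 289.15 K.
The second-law ceiling is the Carnot efficiency, η_max = 1 − T_C/T_H = 1 − 289.15/669.00 = 0.5678.
W_max = η_max · Q_H = 0.5678 × 2600 = 1480 W.

Ẇ_max ≈ 1480 W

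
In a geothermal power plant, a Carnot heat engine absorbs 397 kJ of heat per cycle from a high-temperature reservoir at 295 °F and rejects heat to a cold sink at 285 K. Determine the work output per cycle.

W ≈ 127 kJ

T_H = 295 °F → (295 − 32) × 5/9 = 146.11 °C = 419.26 K.
For a reversible engine, η = 1 − T_C/T_H = 1 − 285.00/419.26 = 0.3202.
W = η·Q_H = 0.3202 × 397 = 127 kJ.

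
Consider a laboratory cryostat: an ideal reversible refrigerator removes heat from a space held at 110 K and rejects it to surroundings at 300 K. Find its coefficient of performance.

The reversible coefficient of performance is COP_R = T_C/(T_H − T_C) = 110.00/(300.00 − 110.00) = 0.579.

COP_R ≈ 0.579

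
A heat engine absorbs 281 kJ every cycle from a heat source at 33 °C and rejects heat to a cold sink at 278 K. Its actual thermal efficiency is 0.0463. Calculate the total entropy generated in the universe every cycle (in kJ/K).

ΔS_univ ≈ 0.0461 kJ/K

T_H = 33 °C → 33 + 273.15 = 306.15 K.
W = η·Q_H = 0.0463 × 281 = 13.01 kJ, so Q_C = Q_H − W = 268.0 kJ.
Entropy balance on the reservoirs: −Q_H/T_H = -0.9179 kJ/K, +Q_C/T_C = 0.9640 kJ/K.
ΔS_univ = −Q_H/T_H + Q_C/T_C = 0.0461 kJ/K (> 0, since η = 0.0463 < η_Carnot = 0.092).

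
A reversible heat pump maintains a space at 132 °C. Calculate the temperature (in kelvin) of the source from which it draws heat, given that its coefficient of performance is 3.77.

T_H = 132 °C → 132 + 273.15 = 405.15 K.
COP_HP = T_H/(T_H − T_C) ⇒ T_C = T_H·(COP_HP − 1)/COP_HP = 405.15 × (3.77 − 1)/3.77 = 298 K.

T_C ≈ 298 K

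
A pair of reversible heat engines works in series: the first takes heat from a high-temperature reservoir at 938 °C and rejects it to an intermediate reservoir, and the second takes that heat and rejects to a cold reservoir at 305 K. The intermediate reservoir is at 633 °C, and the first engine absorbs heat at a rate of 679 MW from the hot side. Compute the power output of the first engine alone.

T_H = 938 °C → 938 + 273.15 = 1211.15 K.
T_m = 633 °C → 633 + 273.15 = 906.15 K.
First-stage efficiency η₁ = 1 − T_m/T_H = 1 − 906.15/1211.15 = 0.2518.
W₁ = η₁·Q_H = 0.2518 × 679 = 171.0 MW.

Ẇ₁ ≈ 171.0 MW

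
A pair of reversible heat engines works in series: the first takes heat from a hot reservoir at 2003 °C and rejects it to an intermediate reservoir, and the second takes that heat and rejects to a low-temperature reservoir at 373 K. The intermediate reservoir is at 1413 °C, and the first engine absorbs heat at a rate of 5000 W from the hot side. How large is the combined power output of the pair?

Ẇ_total ≈ 4180 W

T_H = 2003 °C → 2003 + 273.15 = 2276.15 K.
Two reversible stages in series are equivalent to a single Carnot engine between T_H and T_C, so η_total = 1 − T_C/T_H = 1 − 373.00/2276.15 = 0.8361.
W_total = η_total · Q_H = 0.8361 × 5000 = 4180 W.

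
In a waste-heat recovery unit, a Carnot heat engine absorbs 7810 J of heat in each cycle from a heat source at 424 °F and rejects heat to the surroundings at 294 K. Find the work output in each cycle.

T_H = 424 °F → (424 − 32) × 5/9 = 217.78 °C = 490.93 K.
The Carnot efficiency is η = 1 − T_C/T_H = 1 − 294.00/490.93 = 0.4011.
W = η·Q_H = 0.4011 × 7810 = 3130 J.

W ≈ 3130 J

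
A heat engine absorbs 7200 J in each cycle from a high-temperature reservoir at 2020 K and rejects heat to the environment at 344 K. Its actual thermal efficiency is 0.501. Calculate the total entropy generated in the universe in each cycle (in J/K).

W = η·Q_H = 0.501 × 7200 = 3607 J, so Q_C = Q_H − W = 3593 J.
Reservoir entropy changes: ΔS_H = −Q_H/T_H = −7200/2020.00 = -3.564 J/K and ΔS_C = +Q_C/T_C = 3593/344.00 = 10.44 J/K.
ΔS_univ = −Q_H/T_H + Q_C/T_C = 6.88 J/K (> 0, since η = 0.501 < η_Carnot = 0.830).

ΔS_univ ≈ 6.88 J/K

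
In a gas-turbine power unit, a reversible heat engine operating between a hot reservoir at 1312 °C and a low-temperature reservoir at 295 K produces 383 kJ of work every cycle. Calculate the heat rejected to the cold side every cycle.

Q_C ≈ 87.6 kJ

T_H = 1312 °C → 1312 + 273.15 = 1585.15 K.
η_rev = 1 − T_C/T_H = 1 − 295.00/1585.15 = 0.8139.
Since Q_C/Q_H = T_C/T_H and Q_H = W/η, Q_C = W·T_C/(T_H − T_C) = 383 × 295.00/1290.15 = 87.6 kJ.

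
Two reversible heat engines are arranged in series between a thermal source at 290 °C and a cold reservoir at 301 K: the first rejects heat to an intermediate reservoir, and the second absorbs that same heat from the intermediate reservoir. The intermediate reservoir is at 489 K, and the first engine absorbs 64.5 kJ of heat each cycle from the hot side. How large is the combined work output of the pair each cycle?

W_total ≈ 30.0 kJ

T_H = 290 °C → 290 + 273.15 = 563.15 K.
Two reversible stages in series are equivalent to a single Carnot engine between T_H and T_C, so η_total = 1 − T_C/T_H = 1 − 301.00/563.15 = 0.4655.
W_total = η_total · Q_H = 0.4655 × 64.5 = 30.0 kJ.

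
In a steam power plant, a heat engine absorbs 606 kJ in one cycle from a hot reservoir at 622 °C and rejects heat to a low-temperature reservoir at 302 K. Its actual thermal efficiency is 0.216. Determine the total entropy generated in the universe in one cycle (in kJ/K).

T_H = 622 °C → 622 + 273.15 = 895.15 K.
W = η·Q_H = 0.216 × 606 = 130.9 kJ, so Q_C = Q_H − W = 475.1 kJ.
Entropy balance on the reservoirs: −Q_H/T_H = -0.6770 kJ/K, +Q_C/T_C = 1.573 kJ/K.
ΔS_univ = −Q_H/T_H + Q_C/T_C = 0.896 kJ/K (> 0, since η = 0.216 < η_Carnot = 0.663).

ΔS_univ ≈ 0.896 kJ/K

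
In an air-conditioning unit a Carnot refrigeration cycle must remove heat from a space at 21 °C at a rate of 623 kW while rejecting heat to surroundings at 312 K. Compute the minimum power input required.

Ẇ_in ≈ 37.8 kW

T_C = 21 °C → 21 + 273.15 = 294.15 K.
COP_R = T_C/(T_H − T_C) = 294.15/17.85 = 16.4790.
W = Q_C/COP_R = 623/16.4790 = 37.8 kW.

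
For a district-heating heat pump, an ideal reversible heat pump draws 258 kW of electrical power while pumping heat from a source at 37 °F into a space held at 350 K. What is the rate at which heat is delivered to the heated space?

T_C = 37 °F → (37 − 32) × 5/9 = 2.78 °C = 275.93 K.
Reversible heating COP: COP_HP = T_H/(T_H − T_C) = 350.00/74.07 = 4.7251.
Q_H = COP_HP · W = 4.7251 × 258 = 1219 kW.

Q̇_H ≈ 1219 kW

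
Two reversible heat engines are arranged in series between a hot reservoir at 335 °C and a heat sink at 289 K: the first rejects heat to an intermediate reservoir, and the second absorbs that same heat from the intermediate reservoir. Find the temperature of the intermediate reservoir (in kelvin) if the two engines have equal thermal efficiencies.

T_H = 335 °C → 335 + 273.15 = 608.15 K.
Equal efficiencies require 1 − T_m/T_H = 1 − T_C/T_m, i.e. T_m/T_H = T_C/T_m, so T_m = √(T_H·T_C) = √(608.15 × 289.00) = 419.2 K.

T_m ≈ 419.2 K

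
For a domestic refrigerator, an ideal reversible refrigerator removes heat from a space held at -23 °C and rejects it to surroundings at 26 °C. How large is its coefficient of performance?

T_H = 26 °C → 26 + 273.15 = 299.15 K.
T_C = -23 °C → -23 + 273.15 = 250.15 K.
COP_R = T_C/(T_H − T_C) = 250.15/(299.15 − 250.15) = 5.11.

COP_R ≈ 5.11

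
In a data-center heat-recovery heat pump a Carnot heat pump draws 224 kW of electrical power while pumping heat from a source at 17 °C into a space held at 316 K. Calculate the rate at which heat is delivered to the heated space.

Q̇_H ≈ 2740 kW

T_C = 17 °C → 17 + 273.15 = 290.15 K.
For a reversible heat pump, COP_HP = T_H/(T_H − T_C) = 316.00/25.85 = 12.2244.
Q_H = COP_HP · W = 12.2244 × 224 = 2740 kW.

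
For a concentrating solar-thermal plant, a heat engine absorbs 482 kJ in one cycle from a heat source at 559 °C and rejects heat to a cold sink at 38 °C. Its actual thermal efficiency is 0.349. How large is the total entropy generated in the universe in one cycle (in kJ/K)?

T_H = 559 °C → 559 + 273.15 = 832.15 K.
T_C = 38 °C → 38 + 273.15 = 311.15 K.
W = η·Q_H = 0.349 × 482 = 168.2 kJ, so Q_C = Q_H − W = 313.8 kJ.
Reservoir entropy changes: ΔS_H = −Q_H/T_H = −482/832.15 = -0.5792 kJ/K and ΔS_C = +Q_C/T_C = 313.8/311.15 = 1.008 kJ/K.
ΔS_univ = −Q_H/T_H + Q_C/T_C = 0.4292 kJ/K (> 0, since η = 0.349 < η_Carnot = 0.626).

ΔS_univ ≈ 0.4292 kJ/K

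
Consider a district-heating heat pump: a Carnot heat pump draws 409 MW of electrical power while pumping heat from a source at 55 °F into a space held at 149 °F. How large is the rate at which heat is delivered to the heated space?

Q̇_H ≈ 2648 MW

T_H = 149 °F → (149 − 32) × 5/9 = 65.00 °C = 338.15 K.
T_C = 55 °F → (55 − 32) × 5/9 = 12.78 °C = 285.93 K.
COP_HP = T_H/(T_H − T_C) = 338.15/52.22 = 6.4752.
Q_H = COP_HP · W = 6.4752 × 409 = 2648 MW.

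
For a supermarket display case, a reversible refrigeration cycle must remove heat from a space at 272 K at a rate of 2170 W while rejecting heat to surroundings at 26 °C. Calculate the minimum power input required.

T_H = 26 °C → 26 + 273.15 = 299.15 K.
COP_R = T_C/(T_H − T_C) = 272.00/27.15 = 10.0184.
W = Q_C/COP_R = 2170/10.0184 = 217 W.

Ẇ_in ≈ 217 W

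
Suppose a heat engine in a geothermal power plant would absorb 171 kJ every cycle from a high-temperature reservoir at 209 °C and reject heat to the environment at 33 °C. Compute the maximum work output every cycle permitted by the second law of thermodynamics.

W_max ≈ 62.4 kJ

T_H = 209 °C → 209 + 273.15 = 482.15 K.
T_C = 33 °C → 33 + 273.15 = 306.15 K.
The second-law ceiling is the Carnot efficiency, η_max = 1 − T_C/T_H = 1 − 306.15/482.15 = 0.3650.
W_max = η_max · Q_H = 0.3650 × 171 = 62.4 kJ.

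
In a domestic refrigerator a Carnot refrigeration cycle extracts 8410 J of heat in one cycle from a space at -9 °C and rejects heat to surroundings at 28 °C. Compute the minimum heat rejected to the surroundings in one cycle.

Q_H ≈ 9590 J

T_H = 28 °C → 28 + 273.15 = 301.15 K.
T_C = -9 °C → -9 + 273.15 = 264.15 K.
For a reversible cycle Q_H/Q_C = T_H/T_C, so Q_H = Q_C·T_H/T_C = 8410 × 301.15/264.15 = 9590 J.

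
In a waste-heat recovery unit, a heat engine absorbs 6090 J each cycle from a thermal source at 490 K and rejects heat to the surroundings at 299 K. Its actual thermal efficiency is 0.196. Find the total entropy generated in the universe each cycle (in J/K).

ΔS_univ ≈ 3.947 J/K

W = η·Q_H = 0.196 × 6090 = 1194 J, so Q_C = Q_H − W = 4896 J.
Entropy balance on the reservoirs: −Q_H/T_H = -12.43 J/K, +Q_C/T_C = 16.38 J/K.
ΔS_univ = −Q_H/T_H + Q_C/T_C = 3.947 J/K (> 0, since η = 0.196 < η_Carnot = 0.390).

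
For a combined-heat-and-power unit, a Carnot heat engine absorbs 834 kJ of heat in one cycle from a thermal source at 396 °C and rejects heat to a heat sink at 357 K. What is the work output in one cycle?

T_H = 396 °C → 396 + 273.15 = 669.15 K.
For a reversible engine, η = 1 − T_C/T_H = 1 − 357.00/669.15 = 0.4665.
W = η·Q_H = 0.4665 × 834 = 389 kJ.

W ≈ 389 kJ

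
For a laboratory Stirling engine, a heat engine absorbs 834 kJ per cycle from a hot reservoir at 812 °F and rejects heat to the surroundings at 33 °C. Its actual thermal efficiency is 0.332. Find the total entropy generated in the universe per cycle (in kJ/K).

T_H = 812 °F → (812 − 32) × 5/9 = 433.33 °C = 706.48 K.
T_C = 33 °C → 33 + 273.15 = 306.15 K.
W = η·Q_H = 0.332 × 834 = 276.9 kJ, so Q_C = Q_H − W = 557.1 kJ.
The hot reservoir loses entropy Q_H/T_H = 834/706.48 = 1.180 kJ/K; the cold reservoir gains Q_C/T_C = 557.1/306.15 = 1.820 kJ/K.
ΔS_univ = −Q_H/T_H + Q_C/T_C = 0.639 kJ/K (> 0, since η = 0.332 < η_Carnot = 0.567).

ΔS_univ ≈ 0.639 kJ/K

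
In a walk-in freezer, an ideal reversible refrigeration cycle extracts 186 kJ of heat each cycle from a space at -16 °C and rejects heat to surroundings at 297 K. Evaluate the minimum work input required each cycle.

T_C = -16 °C → -16 + 273.15 = 257.15 K.
COP_R = T_C/(T_H − T_C) = 257.15/39.85 = 6.4529.
W = Q_C/COP_R = 186/6.4529 = 28.82 kJ.

W_in ≈ 28.82 kJ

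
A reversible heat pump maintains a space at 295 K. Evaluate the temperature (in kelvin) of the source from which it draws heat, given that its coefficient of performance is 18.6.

COP_HP = T_H/(T_H − T_C) ⇒ T_C = T_H·(COP_HP − 1)/COP_HP = 295.00 × (18.6 − 1)/18.6 = 279 K.

T_C ≈ 279 K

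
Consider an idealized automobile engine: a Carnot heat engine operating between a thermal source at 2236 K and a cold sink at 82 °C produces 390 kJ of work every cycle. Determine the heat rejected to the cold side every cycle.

Q_C ≈ 73.6 kJ

T_C = 82 °C → 82 + 273.15 = 355.15 K.
For a reversible engine, η = 1 − T_C/T_H = 1 − 355.15/2236.00 = 0.8412.
Since Q_C/Q_H = T_C/T_H and Q_H = W/η, Q_C = W·T_C/(T_H − T_C) = 390 × 355.15/1880.85 = 73.6 kJ.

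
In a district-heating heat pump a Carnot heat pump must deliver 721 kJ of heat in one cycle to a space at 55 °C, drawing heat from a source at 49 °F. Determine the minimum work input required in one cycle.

W_in ≈ 100.1 kJ

T_H = 55 °C → 55 + 273.15 = 328.15 K.
T_C = 49 °F → (49 − 32) × 5/9 = 9.44 °C = 282.59 K.
COP_HP = T_H/(T_H − T_C) = 328.15/45.56 = 7.2033.
W = Q_H/COP_HP = 721/7.2033 = 100.1 kJ.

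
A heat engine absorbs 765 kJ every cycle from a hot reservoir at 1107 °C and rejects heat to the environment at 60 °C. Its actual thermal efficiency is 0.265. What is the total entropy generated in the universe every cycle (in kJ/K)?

T_H = 1107 °C → 1107 + 273.15 = 1380.15 K.
T_C = 60 °C → 60 + 273.15 = 333.15 K.
W = η·Q_H = 0.265 × 765 = 202.7 kJ, so Q_C = Q_H − W = 562.3 kJ.
Entropy balance on the reservoirs: −Q_H/T_H = -0.5543 kJ/K, +Q_C/T_C = 1.688 kJ/K.
ΔS_univ = −Q_H/T_H + Q_C/T_C = 1.133 kJ/K (> 0, since η = 0.265 < η_Carnot = 0.759).

ΔS_univ ≈ 1.133 kJ/K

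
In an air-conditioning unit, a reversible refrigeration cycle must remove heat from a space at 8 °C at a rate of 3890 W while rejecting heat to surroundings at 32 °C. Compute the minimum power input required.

Ẇ_in ≈ 332 W

T_H = 32 °C → 32 + 273.15 = 305.15 K.
T_C = 8 °C → 8 + 273.15 = 281.15 K.
COP_R = T_C/(T_H − T_C) = 281.15/24.00 = 11.7146.
W = Q_C/COP_R = 3890/11.7146 = 332 W.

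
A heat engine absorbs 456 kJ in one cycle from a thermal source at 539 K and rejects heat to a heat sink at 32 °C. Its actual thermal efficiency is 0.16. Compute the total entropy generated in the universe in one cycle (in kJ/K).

ΔS_univ ≈ 0.409 kJ/K

T_C = 32 °C → 32 + 273.15 = 305.15 K.
W = η·Q_H = 0.16 × 456 = 72.96 kJ, so Q_C = Q_H − W = 383.0 kJ.
Reservoir entropy changes: ΔS_H = −Q_H/T_H = −456/539.00 = -0.8460 kJ/K and ΔS_C = +Q_C/T_C = 383.0/305.15 = 1.255 kJ/K.
ΔS_univ = −Q_H/T_H + Q_C/T_C = 0.409 kJ/K (> 0, since η = 0.16 < η_Carnot = 0.434).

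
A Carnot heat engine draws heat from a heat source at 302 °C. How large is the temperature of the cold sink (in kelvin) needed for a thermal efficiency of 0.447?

T_C ≈ 318 K

T_H = 302 °C → 302 + 273.15 = 575.15 K.
From η = 1 − T_C/T_H, T_C = T_H·(1 − η) = 575.15 × (1 − 0.447) = 318 K.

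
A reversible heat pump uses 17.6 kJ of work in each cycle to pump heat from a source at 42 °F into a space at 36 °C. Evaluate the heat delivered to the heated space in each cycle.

T_H = 36 °C → 36 + 273.15 = 309.15 K.
T_C = 42 °F → (42 − 32) × 5/9 = 5.56 °C = 278.71 K.
For a reversible heat pump, COP_HP = T_H/(T_H − T_C) = 309.15/30.44 = 10.1546.
Q_H = COP_HP · W = 10.1546 × 17.6 = 179 kJ.

Q_H ≈ 179 kJ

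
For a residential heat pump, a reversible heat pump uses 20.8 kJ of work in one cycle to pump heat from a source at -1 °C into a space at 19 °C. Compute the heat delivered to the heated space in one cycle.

Q_H ≈ 303.8 kJ

T_H = 19 °C → 19 + 273.15 = 292.15 K.
T_C = -1 °C → -1 + 273.15 = 272.15 K.
The Carnot heat-pump COP is COP_HP = T_H/(T_H − T_C) = 292.15/20.00 = 14.6075.
Q_H = COP_HP · W = 14.6075 × 20.8 = 303.8 kJ.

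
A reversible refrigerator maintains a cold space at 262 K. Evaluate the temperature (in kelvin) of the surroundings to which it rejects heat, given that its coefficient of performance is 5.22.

COP_R = T_C/(T_H − T_C) ⇒ T_H = T_C·(1 + 1/COP_R) = 262.00 × (1 + 1/5.22) = 312 K.

T_H ≈ 312 K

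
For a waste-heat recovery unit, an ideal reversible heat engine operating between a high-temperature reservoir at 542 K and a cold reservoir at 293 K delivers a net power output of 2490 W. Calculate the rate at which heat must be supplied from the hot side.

The Carnot efficiency is η = 1 − T_C/T_H = 1 − 293.00/542.00 = 0.4594.
Q_H = W/η = 2490/0.4594 = 5420 W.

Q̇_H ≈ 5420 W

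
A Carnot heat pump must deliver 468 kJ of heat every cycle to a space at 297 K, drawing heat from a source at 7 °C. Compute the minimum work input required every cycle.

W_in ≈ 26.6 kJ

T_C = 7 °C → 7 + 273.15 = 280.15 K.
Reversible heating COP: COP_HP = T_H/(T_H − T_C) = 297.00/16.85 = 17.6261.
W = Q_H/COP_HP = 468/17.6261 = 26.6 kJ.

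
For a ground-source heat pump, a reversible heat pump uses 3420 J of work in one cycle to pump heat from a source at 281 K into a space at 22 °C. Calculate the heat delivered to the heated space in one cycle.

Q_H ≈ 71300 J

T_H = 22 °C → 22 + 273.15 = 295.15 K.
Reversible heating COP: COP_HP = T_H/(T_H − T_C) = 295.15/14.15 = 20.8587.
Q_H = COP_HP · W = 20.8587 × 3420 = 71300 J.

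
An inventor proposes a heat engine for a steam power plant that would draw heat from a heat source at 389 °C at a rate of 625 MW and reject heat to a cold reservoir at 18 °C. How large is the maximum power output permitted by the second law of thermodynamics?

Ẇ_max ≈ 350 MW

T_H = 389 °C → 389 + 273.15 = 662.15 K.
T_C = 18 °C → 18 + 273.15 = 291.15 K.
By the Carnot theorem, η_max = 1 − T_C/T_H = 1 − 291.15/662.15 = 0.5603.
W_max = η_max · Q_H = 0.5603 × 625 = 350 MW.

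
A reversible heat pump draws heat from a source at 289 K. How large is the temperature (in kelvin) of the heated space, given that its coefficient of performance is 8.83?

T_H ≈ 326 K

COP_HP = T_H/(T_H − T_C) ⇒ T_H = T_C·COP_HP/(COP_HP − 1) = 289.00 × 8.83/(8.83 − 1) = 326 K.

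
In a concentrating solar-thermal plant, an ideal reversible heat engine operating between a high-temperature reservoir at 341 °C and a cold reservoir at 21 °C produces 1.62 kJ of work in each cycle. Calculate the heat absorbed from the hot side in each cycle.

T_H = 341 °C → 341 + 273.15 = 614.15 K.
T_C = 21 °C → 21 + 273.15 = 294.15 K.
Carnot efficiency: η = 1 − T_C/T_H = 1 − 294.15/614.15 = 0.5210.
Q_H = W/η = 1.62/0.5210 = 3.109 kJ.

Q_H ≈ 3.109 kJ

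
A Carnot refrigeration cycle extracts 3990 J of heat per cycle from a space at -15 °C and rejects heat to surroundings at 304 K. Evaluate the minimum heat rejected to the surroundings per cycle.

Q_H ≈ 4700 J

T_C = -15 °C → -15 + 273.15 = 258.15 K.
For a reversible cycle Q_H/Q_C = T_H/T_C, so Q_H = Q_C·T_H/T_C = 3990 × 304.00/258.15 = 4700 J.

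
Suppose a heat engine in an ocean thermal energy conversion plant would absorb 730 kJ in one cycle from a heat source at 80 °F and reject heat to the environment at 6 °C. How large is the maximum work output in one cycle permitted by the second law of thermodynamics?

T_H = 80 °F → (80 − 32) × 5/9 = 26.67 °C = 299.82 K.
T_C = 6 °C → 6 + 273.15 = 279.15 K.
The upper bound on efficiency is η_max = 1 − T_C/T_H = 1 − 279.15/299.82 = 0.0689.
W_max = η_max · Q_H = 0.0689 × 730 = 50.32 kJ.

W_max ≈ 50.32 kJ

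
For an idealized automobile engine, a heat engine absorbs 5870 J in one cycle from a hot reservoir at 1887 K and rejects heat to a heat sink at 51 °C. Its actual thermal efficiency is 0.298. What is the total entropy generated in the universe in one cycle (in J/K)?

ΔS_univ ≈ 9.60 J/K

T_C = 51 °C → 51 + 273.15 = 324.15 K.
W = η·Q_H = 0.298 × 5870 = 1749 J, so Q_C = Q_H − W = 4121 J.
Reservoir entropy changes: ΔS_H = −Q_H/T_H = −5870/1887.00 = -3.111 J/K and ΔS_C = +Q_C/T_C = 4121/324.15 = 12.71 J/K.
ΔS_univ = −Q_H/T_H + Q_C/T_C = 9.60 J/K (> 0, since η = 0.298 < η_Carnot = 0.828).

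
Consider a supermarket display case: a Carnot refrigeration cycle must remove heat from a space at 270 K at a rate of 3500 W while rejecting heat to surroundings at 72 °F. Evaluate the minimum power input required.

T_H = 72 °F → (72 − 32) × 5/9 = 22.22 °C = 295.37 K.
For a reversible refrigerator, COP_R = T_C/(T_H − T_C) = 270.00/25.37 = 10.6416.
W = Q_C/COP_R = 3500/10.6416 = 329 W.

Ẇ_in ≈ 329 W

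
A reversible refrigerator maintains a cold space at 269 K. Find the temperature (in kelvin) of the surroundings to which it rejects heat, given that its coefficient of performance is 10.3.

COP_R = T_C/(T_H − T_C) ⇒ T_H = T_C·(1 + 1/COP_R) = 269.00 × (1 + 1/10.3) = 295 K.

T_H ≈ 295 K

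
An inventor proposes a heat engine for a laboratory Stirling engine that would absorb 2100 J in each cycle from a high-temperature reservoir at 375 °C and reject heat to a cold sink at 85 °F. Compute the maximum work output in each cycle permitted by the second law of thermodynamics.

T_H = 375 °C → 375 + 273.15 = 648.15 K.
T_C = 85 °F → (85 − 32) × 5/9 = 29.44 °C = 302.59 K.
By the Carnot theorem, η_max = 1 − T_C/T_H = 1 − 302.59/648.15 = 0.5331.
W_max = η_max · Q_H = 0.5331 × 2100 = 1120 J.

W_max ≈ 1120 J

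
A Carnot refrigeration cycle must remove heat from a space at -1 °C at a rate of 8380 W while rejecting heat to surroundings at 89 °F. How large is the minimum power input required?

T_H = 89 °F → (89 − 32) × 5/9 = 31.67 °C = 304.82 K.
T_C = -1 °C → -1 + 273.15 = 272.15 K.
For a reversible refrigerator, COP_R = T_C/(T_H − T_C) = 272.15/32.67 = 8.3311.
W = Q_C/COP_R = 8380/8.3311 = 1006 W.

Ẇ_in ≈ 1006 W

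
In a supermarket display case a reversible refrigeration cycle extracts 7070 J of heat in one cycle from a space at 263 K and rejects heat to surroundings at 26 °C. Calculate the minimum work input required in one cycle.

W_in ≈ 972 J

T_H = 26 °C → 26 + 273.15 = 299.15 K.
COP_R = T_C/(T_H − T_C) = 263.00/36.15 = 7.2752.
W = Q_C/COP_R = 7070/7.2752 = 972 J.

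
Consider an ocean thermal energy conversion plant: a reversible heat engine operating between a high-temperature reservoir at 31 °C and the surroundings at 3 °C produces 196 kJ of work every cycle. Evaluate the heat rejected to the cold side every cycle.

Q_C ≈ 1930 kJ

T_H = 31 °C → 31 + 273.15 = 304.15 K.
T_C = 3 °C → 3 + 273.15 = 276.15 K.
η_rev = 1 − T_C/T_H = 1 − 276.15/304.15 = 0.0921.
Since Q_C/Q_H = T_C/T_H and Q_H = W/η, Q_C = W·T_C/(T_H − T_C) = 196 × 276.15/28.00 = 1930 kJ.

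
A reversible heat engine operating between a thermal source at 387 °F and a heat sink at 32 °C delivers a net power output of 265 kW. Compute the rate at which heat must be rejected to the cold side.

Q̇_C ≈ 489.4 kW

T_H = 387 °F → (387 − 32) × 5/9 = 197.22 °C = 470.37 K.
T_C = 32 °C → 32 + 273.15 = 305.15 K.
Since the cycle is reversible, η = 1 − T_C/T_H = 1 − 305.15/470.37 = 0.3513.
Since Q_C/Q_H = T_C/T_H and Q_H = W/η, Q_C = W·T_C/(T_H − T_C) = 265 × 305.15/165.22 = 489.4 kW.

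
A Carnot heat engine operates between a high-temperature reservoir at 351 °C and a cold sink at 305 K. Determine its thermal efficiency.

T_H = 351 °C → 351 + 273.15 = 624.15 K.
η_rev = 1 − T_C/T_H = 1 − 305.00/624.15 = 0.511.

η ≈ 0.511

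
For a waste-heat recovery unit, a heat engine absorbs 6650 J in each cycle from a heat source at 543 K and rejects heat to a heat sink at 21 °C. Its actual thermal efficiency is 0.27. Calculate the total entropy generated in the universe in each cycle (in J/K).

ΔS_univ ≈ 4.257 J/K

T_C = 21 °C → 21 + 273.15 = 294.15 K.
W = η·Q_H = 0.27 × 6650 = 1796 J, so Q_C = Q_H − W = 4854 J.
Reservoir entropy changes: ΔS_H = −Q_H/T_H = −6650/543.00 = -12.25 J/K and ΔS_C = +Q_C/T_C = 4854/294.15 = 16.50 J/K.
ΔS_univ = −Q_H/T_H + Q_C/T_C = 4.257 J/K (> 0, since η = 0.27 < η_Carnot = 0.458).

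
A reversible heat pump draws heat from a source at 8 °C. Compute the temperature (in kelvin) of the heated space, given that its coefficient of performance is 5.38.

T_C = 8 °C → 8 + 273.15 = 281.15 K.
COP_HP = T_H/(T_H − T_C) ⇒ T_H = T_C·COP_HP/(COP_HP − 1) = 281.15 × 5.38/(5.38 − 1) = 345 K.

T_H ≈ 345 K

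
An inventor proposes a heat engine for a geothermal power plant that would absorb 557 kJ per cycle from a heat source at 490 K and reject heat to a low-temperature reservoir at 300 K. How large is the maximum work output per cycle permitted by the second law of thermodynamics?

W_max ≈ 216.0 kJ

No engine can exceed the Carnot limit: η_max = 1 − T_C/T_H = 1 − 300.00/490.00 = 0.3878.
W_max = η_max · Q_H = 0.3878 × 557 = 216.0 kJ.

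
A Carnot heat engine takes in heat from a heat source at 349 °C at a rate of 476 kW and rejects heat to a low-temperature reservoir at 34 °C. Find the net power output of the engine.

Ẇ ≈ 241 kW

T_H = 349 °C → 349 + 273.15 = 622.15 K.
T_C = 34 °C → 34 + 273.15 = 307.15 K.
Carnot efficiency: η = 1 − T_C/T_H = 1 − 307.15/622.15 = 0.5063.
W = η·Q_H = 0.5063 × 476 = 241 kW.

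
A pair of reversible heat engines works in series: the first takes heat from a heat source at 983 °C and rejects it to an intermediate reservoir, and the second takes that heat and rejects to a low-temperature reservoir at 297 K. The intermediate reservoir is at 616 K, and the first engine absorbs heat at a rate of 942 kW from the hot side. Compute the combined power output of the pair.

Ẇ_total ≈ 719 kW

T_H = 983 °C → 983 + 273.15 = 1256.15 K.
Two reversible stages in series are equivalent to a single Carnot engine between T_H and T_C, so η_total = 1 − T_C/T_H = 1 − 297.00/1256.15 = 0.7636.
W_total = η_total · Q_H = 0.7636 × 942 = 719 kW.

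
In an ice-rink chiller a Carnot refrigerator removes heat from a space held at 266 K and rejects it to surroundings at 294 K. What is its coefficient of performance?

COP_R ≈ 9.50

COP_R = T_C/(T_H − T_C) = 266.00/(294.00 − 266.00) = 9.50.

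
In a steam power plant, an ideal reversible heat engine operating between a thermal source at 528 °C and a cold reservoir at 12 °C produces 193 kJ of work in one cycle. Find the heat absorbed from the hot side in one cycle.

Q_H ≈ 299.7 kJ

T_H = 528 °C → 528 + 273.15 = 801.15 K.
T_C = 12 °C → 12 + 273.15 = 285.15 K.
Carnot efficiency: η = 1 − T_C/T_H = 1 − 285.15/801.15 = 0.6441.
Q_H = W/η = 193/0.6441 = 299.7 kJ.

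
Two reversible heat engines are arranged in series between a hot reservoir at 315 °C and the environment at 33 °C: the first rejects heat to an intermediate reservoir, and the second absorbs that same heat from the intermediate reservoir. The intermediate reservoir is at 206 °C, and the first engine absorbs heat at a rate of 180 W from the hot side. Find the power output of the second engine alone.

T_H = 315 °C → 315 + 273.15 = 588.15 K.
T_C = 33 °C → 33 + 273.15 = 306.15 K.
T_m = 206 °C → 206 + 273.15 = 479.15 K.
Heat entering the second stage: Q_m = Q_H·(T_m/T_H) = 180 × 479.15/588.15 = 147 W.
Second-stage efficiency η₂ = 1 − T_C/T_m = 1 − 306.15/479.15 = 0.3611, so W₂ = η₂·Q_m = 52.9 W.

Ẇ₂ ≈ 52.9 W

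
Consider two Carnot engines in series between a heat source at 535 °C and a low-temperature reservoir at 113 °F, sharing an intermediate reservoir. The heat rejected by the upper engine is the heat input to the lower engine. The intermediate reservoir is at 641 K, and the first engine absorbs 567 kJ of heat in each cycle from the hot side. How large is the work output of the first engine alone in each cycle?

T_H = 535 °C → 535 + 273.15 = 808.15 K.
T_C = 113 °F → (113 − 32) × 5/9 = 45.00 °C = 318.15 K.
First-stage efficiency η₁ = 1 − T_m/T_H = 1 − 641.00/808.15 = 0.2068.
W₁ = η₁·Q_H = 0.2068 × 567 = 117 kJ.

W₁ ≈ 117 kJ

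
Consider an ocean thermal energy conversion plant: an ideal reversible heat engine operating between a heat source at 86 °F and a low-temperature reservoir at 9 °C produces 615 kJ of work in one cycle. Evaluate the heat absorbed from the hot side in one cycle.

T_H = 86 °F → (86 − 32) × 5/9 = 30.00 °C = 303.15 K.
T_C = 9 °C → 9 + 273.15 = 282.15 K.
Since the cycle is reversible, η = 1 − T_C/T_H = 1 − 282.15/303.15 = 0.0693.
Q_H = W/η = 615/0.0693 = 8878 kJ.

Q_H ≈ 8878 kJ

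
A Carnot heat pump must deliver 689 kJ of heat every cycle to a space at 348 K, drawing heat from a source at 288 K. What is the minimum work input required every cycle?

Reversible heating COP: COP_HP = T_H/(T_H − T_C) = 348.00/60.00 = 5.8000.
W = Q_H/COP_HP = 689/5.8000 = 119 kJ.

W_in ≈ 119 kJ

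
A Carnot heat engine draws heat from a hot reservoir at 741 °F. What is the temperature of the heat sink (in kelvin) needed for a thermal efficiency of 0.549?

T_C ≈ 301 K

T_H = 741 °F → (741 − 32) × 5/9 = 393.89 °C = 667.04 K.
From η = 1 − T_C/T_H, T_C = T_H·(1 − η) = 667.04 × (1 − 0.549) = 301 K.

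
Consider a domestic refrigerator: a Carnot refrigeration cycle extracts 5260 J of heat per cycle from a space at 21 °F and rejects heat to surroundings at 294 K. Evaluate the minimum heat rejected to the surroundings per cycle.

Q_H ≈ 5790 J

T_C = 21 °F → (21 − 32) × 5/9 = -6.11 °C = 267.04 K.
For a reversible cycle Q_H/Q_C = T_H/T_C, so Q_H = Q_C·T_H/T_C = 5260 × 294.00/267.04 = 5790 J.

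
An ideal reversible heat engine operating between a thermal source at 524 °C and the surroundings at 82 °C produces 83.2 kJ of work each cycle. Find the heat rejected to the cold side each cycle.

Q_C ≈ 66.9 kJ

T_H = 524 °C → 524 + 273.15 = 797.15 K.
T_C = 82 °C → 82 + 273.15 = 355.15 K.
Carnot efficiency: η = 1 − T_C/T_H = 1 − 355.15/797.15 = 0.5545.
Since Q_C/Q_H = T_C/T_H and Q_H = W/η, Q_C = W·T_C/(T_H − T_C) = 83.2 × 355.15/442.00 = 66.9 kJ.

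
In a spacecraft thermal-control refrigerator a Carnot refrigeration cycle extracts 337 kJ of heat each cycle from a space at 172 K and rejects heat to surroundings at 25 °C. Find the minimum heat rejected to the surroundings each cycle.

T_H = 25 °C → 25 + 273.15 = 298.15 K.
For a reversible cycle Q_H/Q_C = T_H/T_C, so Q_H = Q_C·T_H/T_C = 337 × 298.15/172.00 = 584.2 kJ.

Q_H ≈ 584.2 kJ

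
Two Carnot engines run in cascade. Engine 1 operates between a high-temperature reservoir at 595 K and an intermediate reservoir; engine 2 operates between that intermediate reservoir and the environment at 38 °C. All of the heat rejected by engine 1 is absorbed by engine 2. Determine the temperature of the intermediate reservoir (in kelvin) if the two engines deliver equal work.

T_C = 38 °C → 38 + 273.15 = 311.15 K.
For reversible stages Q_m = Q_H·(T_m/T_H). Setting W₁ = Q_H(1 − T_m/T_H) equal to W₂ = Q_m(1 − T_C/T_m) = Q_H·(T_m − T_C)/T_H gives T_H − T_m = T_m − T_C, so T_m = (T_H + T_C)/2 = (595.00 + 311.15)/2 = 453.1 K.

T_m ≈ 453.1 K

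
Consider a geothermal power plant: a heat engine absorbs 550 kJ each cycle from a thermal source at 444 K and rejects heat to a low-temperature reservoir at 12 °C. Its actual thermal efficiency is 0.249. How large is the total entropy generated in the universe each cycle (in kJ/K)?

T_C = 12 °C → 12 + 273.15 = 285.15 K.
W = η·Q_H = 0.249 × 550 = 136.9 kJ, so Q_C = Q_H − W = 413.1 kJ.
Entropy balance on the reservoirs: −Q_H/T_H = -1.239 kJ/K, +Q_C/T_C = 1.449 kJ/K.
ΔS_univ = −Q_H/T_H + Q_C/T_C = 0.2098 kJ/K (> 0, since η = 0.249 < η_Carnot = 0.358).

ΔS_univ ≈ 0.2098 kJ/K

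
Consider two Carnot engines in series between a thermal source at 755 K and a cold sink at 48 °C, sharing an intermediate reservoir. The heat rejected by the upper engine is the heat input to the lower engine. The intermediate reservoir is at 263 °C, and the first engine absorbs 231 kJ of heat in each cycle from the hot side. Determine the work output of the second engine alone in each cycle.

W₂ ≈ 65.8 kJ

T_C = 48 °C → 48 + 273.15 = 321.15 K.
T_m = 263 °C → 263 + 273.15 = 536.15 K.
Heat entering the second stage: Q_m = Q_H·(T_m/T_H) = 231 × 536.15/755.00 = 164 kJ.
Second-stage efficiency η₂ = 1 − T_C/T_m = 1 − 321.15/536.15 = 0.4010, so W₂ = η₂·Q_m = 65.8 kJ.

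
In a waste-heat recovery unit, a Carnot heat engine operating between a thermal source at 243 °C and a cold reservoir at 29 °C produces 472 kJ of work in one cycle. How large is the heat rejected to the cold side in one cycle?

Q_C ≈ 666.4 kJ

T_H = 243 °C → 243 + 273.15 = 516.15 K.
T_C = 29 °C → 29 + 273.15 = 302.15 K.
Carnot efficiency: η = 1 − T_C/T_H = 1 − 302.15/516.15 = 0.4146.
Since Q_C/Q_H = T_C/T_H and Q_H = W/η, Q_C = W·T_C/(T_H − T_C) = 472 × 302.15/214.00 = 666.4 kJ.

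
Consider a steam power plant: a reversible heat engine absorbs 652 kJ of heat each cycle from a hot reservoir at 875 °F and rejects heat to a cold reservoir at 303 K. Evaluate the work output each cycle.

W ≈ 386 kJ

T_H = 875 °F → (875 − 32) × 5/9 = 468.33 °C = 741.48 K.
Carnot efficiency: η = 1 − T_C/T_H = 1 − 303.00/741.48 = 0.5914.
W = η·Q_H = 0.5914 × 652 = 386 kJ.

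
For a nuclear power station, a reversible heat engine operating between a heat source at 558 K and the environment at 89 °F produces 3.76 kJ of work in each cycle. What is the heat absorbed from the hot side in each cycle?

Q_H ≈ 8.287 kJ

T_C = 89 °F → (89 − 32) × 5/9 = 31.67 °C = 304.82 K.
The Carnot efficiency is η = 1 − T_C/T_H = 1 − 304.82/558.00 = 0.4537.
Q_H = W/η = 3.76/0.4537 = 8.287 kJ.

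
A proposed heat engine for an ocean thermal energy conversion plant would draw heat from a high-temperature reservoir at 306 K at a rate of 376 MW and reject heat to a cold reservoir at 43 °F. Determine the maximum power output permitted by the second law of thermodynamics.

Ẇ_max ≈ 32.9 MW

T_C = 43 °F → (43 − 32) × 5/9 = 6.11 °C = 279.26 K.
The second-law ceiling is the Carnot efficiency, η_max = 1 − T_C/T_H = 1 − 279.26/306.00 = 0.0874.
W_max = η_max · Q_H = 0.0874 × 376 = 32.9 MW.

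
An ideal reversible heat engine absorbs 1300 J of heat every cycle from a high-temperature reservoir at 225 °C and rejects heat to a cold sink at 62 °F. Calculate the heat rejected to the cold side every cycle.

T_H = 225 °C → 225 + 273.15 = 498.15 K.
T_C = 62 °F → (62 − 32) × 5/9 = 16.67 °C = 289.82 K.
Since the cycle is reversible, η = 1 − T_C/T_H = 1 − 289.82/498.15 = 0.4182.
For a reversible cycle Q_C/Q_H = T_C/T_H, so Q_C = 1300 × 289.82/498.15 = 756 J.

Q_C ≈ 756 J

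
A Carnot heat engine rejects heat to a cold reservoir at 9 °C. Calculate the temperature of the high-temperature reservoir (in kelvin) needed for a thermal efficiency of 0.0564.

T_C = 9 °C → 9 + 273.15 = 282.15 K.
From η = 1 − T_C/T_H, solving for T_H gives T_H = T_C/(1 − η) = 282.15/(1 − 0.0564) = 299 K.

T_H ≈ 299 K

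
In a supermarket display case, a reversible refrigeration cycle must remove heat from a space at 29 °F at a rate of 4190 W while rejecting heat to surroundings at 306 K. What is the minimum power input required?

Ẇ_in ≈ 533 W

T_C = 29 °F → (29 − 32) × 5/9 = -1.67 °C = 271.48 K.
The reversible coefficient of performance is COP_R = T_C/(T_H − T_C) = 271.48/34.52 = 7.8653.
W = Q_C/COP_R = 4190/7.8653 = 533 W.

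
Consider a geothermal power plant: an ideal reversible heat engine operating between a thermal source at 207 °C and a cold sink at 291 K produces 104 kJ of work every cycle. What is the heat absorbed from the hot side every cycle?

Q_H ≈ 264 kJ

T_H = 207 °C → 207 + 273.15 = 480.15 K.
Carnot efficiency: η = 1 − T_C/T_H = 1 − 291.00/480.15 = 0.3939.
Q_H = W/η = 104/0.3939 = 264 kJ.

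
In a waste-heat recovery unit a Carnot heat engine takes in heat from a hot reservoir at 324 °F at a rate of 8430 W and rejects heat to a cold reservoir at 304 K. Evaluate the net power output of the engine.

T_H = 324 °F → (324 − 32) × 5/9 = 162.22 °C = 435.37 K.
Since the cycle is reversible, η = 1 − T_C/T_H = 1 − 304.00/435.37 = 0.3017.
W = η·Q_H = 0.3017 × 8430 = 2544 W.

Ẇ ≈ 2544 W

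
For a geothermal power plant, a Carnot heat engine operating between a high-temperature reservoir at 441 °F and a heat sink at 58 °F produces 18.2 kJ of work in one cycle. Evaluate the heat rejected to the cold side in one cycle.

Q_C ≈ 24.6 kJ

T_H = 441 °F → (441 − 32) × 5/9 = 227.22 °C = 500.37 K.
T_C = 58 °F → (58 − 32) × 5/9 = 14.44 °C = 287.59 K.
Since the cycle is reversible, η = 1 − T_C/T_H = 1 − 287.59/500.37 = 0.4252.
Since Q_C/Q_H = T_C/T_H and Q_H = W/η, Q_C = W·T_C/(T_H − T_C) = 18.2 × 287.59/212.78 = 24.6 kJ.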